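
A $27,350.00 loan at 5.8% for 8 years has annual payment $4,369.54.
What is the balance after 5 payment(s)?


Formula: Balance = PV*(1+r)^k - PMT*((1+r)^k - 1)/r
Growth: (1 + 0.058)^5 = 1.325648
Accumulated factor: ((1+r)^k - 1)/r = 5.614627
Balance = $27,350.00 * 1.325648 - $4,369.54 * 5.614627
Balance = $11,723.15

$11,723.15


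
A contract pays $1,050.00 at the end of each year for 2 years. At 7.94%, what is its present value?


Formula: PV = PMT * (1 - (1+r)^(-n)) / r
Discount factor: (1 + 0.0794)^(-2) = 0.858292
Bracket: 1 - 0.858292 = 0.141708
PV = $1,050.00 * 0.141708 / 0.0794 = $1,873.97

$1,873.97


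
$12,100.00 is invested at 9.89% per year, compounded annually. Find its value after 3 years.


Formula: FV = P * (1 + r)^n
Substituting: FV = $12,100.00 * (1 + 0.0989)^3
Growth factor: (1.0989)^3 = 1.327011
FV = $12,100.00 * 1.327011 = $16,056.83

$16,056.83


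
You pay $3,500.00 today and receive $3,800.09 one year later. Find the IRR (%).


Formula: IRR = C1/C0 - 1
Substituting: IRR = $3,800.09 / $3,500.00 - 1
Ratio: 1.08574 - 1 = 0.08574
IRR = 8.574%

8.574%


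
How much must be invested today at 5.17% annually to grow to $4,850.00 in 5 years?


Formula: PV = FV / (1 + r)^n
Substituting: PV = $4,850.00 / (1 + 0.0517)^5
Discount factor: (1.0517)^5 = 1.286647
PV = $4,850.00 / 1.286647 = $3,769.49

$3,769.49


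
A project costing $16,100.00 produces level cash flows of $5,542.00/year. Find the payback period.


Formula: Payback = investment / annual cash flow
Substituting: Payback = $16,100.00 / $5,542.00
Payback = 2.9051 years

2.9051 years


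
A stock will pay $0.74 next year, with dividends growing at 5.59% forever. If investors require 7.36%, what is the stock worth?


Formula: P = D1 / (r - g)
Spread: r - g = 0.0736 - 0.0559 = 0.0177
Substituting: P = $0.74 / 0.0177
P = $41.81

$41.81


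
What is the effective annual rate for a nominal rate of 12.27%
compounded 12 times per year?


Formula: EAR = (1 + r/m)^m - 1
Period rate: r/m = 0.1227 / 12 = 0.010225
Compounding: (1 + 0.010225)^12 = 1.129841
EAR = 1.129841 - 1 = 0.129841

0.129841


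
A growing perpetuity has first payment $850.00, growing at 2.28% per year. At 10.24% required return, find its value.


Formula: PV = C / (r - g)
Spread: r - g = 0.1024 - 0.0228 = 0.0796
Substituting: PV = $850.00 / 0.0796
PV = $10,678.39

$10,678.39


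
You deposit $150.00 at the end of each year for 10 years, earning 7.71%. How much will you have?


Formula: FV = PMT * ((1+r)^n - 1) / r
Growth factor: (1 + 0.0771)^10 = 2.101649
Numerator: 2.101649 - 1 = 1.101649
FV = $150.00 * 1.101649 / 0.0771 = $2,143.29

$2,143.29


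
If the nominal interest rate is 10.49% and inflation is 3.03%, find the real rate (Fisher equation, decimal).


Formula: (1 + r_real) = (1 + r_nom) / (1 + inflation)
Substituting: (1 + r_real) = 1.1049 / 1.0303
(1 + r_real) = 1.072406
r_real = 1.072406 - 1 = 0.072406

0.072406


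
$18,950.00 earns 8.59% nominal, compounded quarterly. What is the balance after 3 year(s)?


Formula: FV = P * (1 + r/m)^(m*t)
Period rate: r/m = 0.0859 / 4 = 0.021475
Total periods: m*t = 4 * 3 = 12
Growth factor: (1 + 0.021475)^12 = 1.290425
FV = $18,950.00 * 1.290425 = $24,453.56

$24,453.56


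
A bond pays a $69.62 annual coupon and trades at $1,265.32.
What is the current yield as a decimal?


Formula: Current yield = annual coupon / price
Substituting: CY = $69.62 / $1,265.32
CY = 0.055022

0.055022


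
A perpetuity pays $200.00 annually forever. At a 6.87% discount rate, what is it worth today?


Formula: PV = C / r
Substituting: PV = $200.00 / 0.0687
PV = $2,911.21

$2,911.21


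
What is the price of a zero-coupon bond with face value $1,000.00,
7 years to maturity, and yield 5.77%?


Formula: Price = FV / (1 + r)^n
Substituting: Price = $1,000.00 / (1 + 0.0577)^7
Discount factor: (1.0577)^7 = 1.48094
Price = $1,000.00 / 1.48094 = $675.25

$675.25


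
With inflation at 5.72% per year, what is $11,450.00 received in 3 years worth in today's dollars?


Formula: Real value = nominal / (1 + inflation)^years
Price level: (1 + 0.0572)^3 = 1.181603
Real value = $11,450.00 / 1.181603 = $9,690.23

$9,690.23


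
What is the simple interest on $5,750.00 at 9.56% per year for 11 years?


Formula: I = P * r * t
Substituting: I = $5,750.00 * 0.0956 * 11
Step: I = $5,750.00 * 1.0516
I = $6,046.70

$6,046.70


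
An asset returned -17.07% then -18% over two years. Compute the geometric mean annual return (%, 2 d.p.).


Formula: Geometric mean = ((1+r1)*(1+r2))^(1/2) - 1
Product: (1 + -0.1707) * (1 + -0.18) = 0.8293 * 0.82 = 0.680026
Square root: 0.680026^0.5 = 0.824637
Geometric mean = 0.824637 - 1 = -0.175363
As percentage: -17.54%

-17.54%


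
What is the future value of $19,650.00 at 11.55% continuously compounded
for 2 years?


Formula: FV = P * e^(r*t)
Exponent: r*t = 0.1155 * 2 = 0.231
e^(0.231) = 1.259859
FV = $19,650.00 * 1.259859 = $24,756.23

$24,756.23


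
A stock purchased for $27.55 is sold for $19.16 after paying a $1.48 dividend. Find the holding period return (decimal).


Formula: HPR = (P1 - P0 + D) / P0
Gain: $19.16 - $27.55 + $1.48 = -$6.91
HPR = -$6.91 / $27.55 = -0.2508

-0.2508


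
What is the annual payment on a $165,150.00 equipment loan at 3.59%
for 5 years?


Formula: PMT = PV * r / (1 - (1+r)^(-n))
Denominator: 1 - (1 + 0.0359)^(-5) = 0.161678
Numerator: $165,150.00 * 0.0359 = 5928.885
PMT = 5928.885 / 0.161678 = $36,670.93

$36,670.93


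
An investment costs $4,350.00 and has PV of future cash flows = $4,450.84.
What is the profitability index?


Formula: PI = PV(cash flows) / initial investment
Substituting: PI = $4,450.84 / $4,350.00
PI = 1.0232

1.0232


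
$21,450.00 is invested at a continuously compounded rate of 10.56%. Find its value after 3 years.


Formula: FV = P * e^(r*t)
Exponent: r*t = 0.1056 * 3 = 0.3168
e^(0.3168) = 1.372728
FV = $21,450.00 * 1.372728 = $29,445.02

$29,445.02


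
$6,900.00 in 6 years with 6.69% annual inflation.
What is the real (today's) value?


Formula: Real value = nominal / (1 + inflation)^years
Price level: (1 + 0.0669)^6 = 1.474831
Real value = $6,900.00 / 1.474831 = $4,678.50

$4,678.50


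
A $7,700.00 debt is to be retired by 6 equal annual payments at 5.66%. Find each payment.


Formula: PMT = PV * r / (1 - (1+r)^(-n))
Denominator: 1 - (1 + 0.0566)^(-6) = 0.281319
Numerator: $7,700.00 * 0.0566 = 435.82
PMT = 435.82 / 0.281319 = $1,549.20

$1,549.20


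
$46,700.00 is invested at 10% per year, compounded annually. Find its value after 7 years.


Formula: FV = P * (1 + r)^n
Substituting: FV = $46,700.00 * (1 + 0.1)^7
Growth factor: (1.1)^7 = 1.948717
FV = $46,700.00 * 1.948717 = $91,005.09

$91,005.09


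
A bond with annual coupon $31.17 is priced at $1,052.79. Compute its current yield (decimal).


Formula: Current yield = annual coupon / price
Substituting: CY = $31.17 / $1,052.79
CY = 0.029607

0.029607


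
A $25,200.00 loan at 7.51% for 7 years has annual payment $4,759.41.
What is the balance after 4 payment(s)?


Formula: Balance = PV*(1+r)^k - PMT*((1+r)^k - 1)/r
Growth: (1 + 0.0751)^4 = 1.335966
Accumulated factor: ((1+r)^k - 1)/r = 4.473584
Balance = $25,200.00 * 1.335966 - $4,759.41 * 4.473584
Balance = $12,374.73

$12,374.73


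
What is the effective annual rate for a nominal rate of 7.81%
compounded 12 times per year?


Formula: EAR = (1 + r/m)^m - 1
Period rate: r/m = 0.0781 / 12 = 0.006508
Compounding: (1 + 0.006508)^12 = 1.080957
EAR = 1.080957 - 1 = 0.080957

0.080957


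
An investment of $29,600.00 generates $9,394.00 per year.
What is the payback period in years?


Formula: Payback = investment / annual cash flow
Substituting: Payback = $29,600.00 / $9,394.00
Payback = 3.1509 years

3.1509 years


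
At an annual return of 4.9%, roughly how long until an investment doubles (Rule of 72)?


Formula: Years ≈ 72 / r
Substituting: Years ≈ 72 / 4.9
Years ≈ 14.7

14.7 years


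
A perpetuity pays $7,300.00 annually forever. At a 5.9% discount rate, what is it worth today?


Formula: PV = C / r
Substituting: PV = $7,300.00 / 0.059
PV = $123,728.81

$123,728.81


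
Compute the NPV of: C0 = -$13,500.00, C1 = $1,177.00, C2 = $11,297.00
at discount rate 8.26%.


Formula: NPV = C0 + C1/(1+r) + C2/(1+r)^2
Discount C1: $1,177.00 / (1 + 0.0826) = $1,087.20
Discount C2: $11,297.00 / (1 + 0.0826)^2 = $9,638.89
NPV = -$13,500.00 + $1,087.20 + $9,638.89 = -$2,773.91

-$2,773.91


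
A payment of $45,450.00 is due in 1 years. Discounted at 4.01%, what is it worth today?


Formula: PV = FV / (1 + r)^n
Substituting: PV = $45,450.00 / (1 + 0.0401)^1
Discount factor: (1.0401)^1 = 1.0401
PV = $45,450.00 / 1.0401 = $43,697.72

$43,697.72


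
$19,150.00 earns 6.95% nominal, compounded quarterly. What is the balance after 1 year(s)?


Formula: FV = P * (1 + r/m)^(m*t)
Period rate: r/m = 0.0695 / 4 = 0.017375
Total periods: m*t = 4 * 1 = 4
Growth factor: (1 + 0.017375)^4 = 1.071332
FV = $19,150.00 * 1.071332 = $20,516.02

$20,516.02


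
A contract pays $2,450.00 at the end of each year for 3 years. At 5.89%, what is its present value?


Formula: PV = PMT * (1 - (1+r)^(-n)) / r
Discount factor: (1 + 0.0589)^(-3) = 0.842239
Bracket: 1 - 0.842239 = 0.157761
PV = $2,450.00 * 0.157761 / 0.0589 = $6,562.23

$6,562.23


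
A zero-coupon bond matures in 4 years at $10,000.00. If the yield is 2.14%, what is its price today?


Formula: Price = FV / (1 + r)^n
Substituting: Price = $10,000.00 / (1 + 0.0214)^4
Discount factor: (1.0214)^4 = 1.088387
Price = $10,000.00 / 1.088387 = $9,187.91

$9,187.91


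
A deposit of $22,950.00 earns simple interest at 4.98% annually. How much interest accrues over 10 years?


Formula: I = P * r * t
Substituting: I = $22,950.00 * 0.0498 * 10
Step: I = $22,950.00 * 0.498
I = $11,429.10

$11,429.10


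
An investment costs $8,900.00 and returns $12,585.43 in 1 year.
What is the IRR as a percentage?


Formula: IRR = C1/C0 - 1
Substituting: IRR = $12,585.43 / $8,900.00 - 1
Ratio: 1.414093 - 1 = 0.414093
IRR = 41.4093%

41.4093%


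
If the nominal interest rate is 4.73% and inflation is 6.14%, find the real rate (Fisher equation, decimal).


Formula: (1 + r_real) = (1 + r_nom) / (1 + inflation)
Substituting: (1 + r_real) = 1.0473 / 1.0614
(1 + r_real) = 0.986716
r_real = 0.986716 - 1 = -0.013284

-0.013284


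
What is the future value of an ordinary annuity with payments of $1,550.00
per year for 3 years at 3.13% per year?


Formula: FV = PMT * ((1+r)^n - 1) / r
Growth factor: (1 + 0.0313)^3 = 1.09687
Numerator: 1.09687 - 1 = 0.09687
FV = $1,550.00 * 0.09687 / 0.0313 = $4,797.06

$4,797.06


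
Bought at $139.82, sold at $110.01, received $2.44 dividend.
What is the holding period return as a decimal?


Formula: HPR = (P1 - P0 + D) / P0
Gain: $110.01 - $139.82 + $2.44 = -$27.37
HPR = -$27.37 / $139.82 = -0.1958

-0.1958


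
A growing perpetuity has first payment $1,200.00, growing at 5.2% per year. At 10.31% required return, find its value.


Formula: PV = C / (r - g)
Spread: r - g = 0.1031 - 0.052 = 0.0511
Substituting: PV = $1,200.00 / 0.0511
PV = $23,483.37

$23,483.37


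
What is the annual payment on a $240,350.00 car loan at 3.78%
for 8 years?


Formula: PMT = PV * r / (1 - (1+r)^(-n))
Denominator: 1 - (1 + 0.0378)^(-8) = 0.256826
Numerator: $240,350.00 * 0.0378 = 9085.23
PMT = 9085.23 / 0.256826 = $35,375.08

$35,375.08


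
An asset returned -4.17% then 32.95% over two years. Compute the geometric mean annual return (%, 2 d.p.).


Formula: Geometric mean = ((1+r1)*(1+r2))^(1/2) - 1
Product: (1 + -0.0417) * (1 + 0.3295) = 0.9583 * 1.3295 = 1.27406
Square root: 1.27406^0.5 = 1.128743
Geometric mean = 1.128743 - 1 = 0.128743
As percentage: 12.87%

12.87%


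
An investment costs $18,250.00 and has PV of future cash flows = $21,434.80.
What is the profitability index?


Formula: PI = PV(cash flows) / initial investment
Substituting: PI = $21,434.80 / $18,250.00
PI = 1.1745

1.1745


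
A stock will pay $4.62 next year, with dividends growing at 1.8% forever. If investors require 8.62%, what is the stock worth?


Formula: P = D1 / (r - g)
Spread: r - g = 0.0862 - 0.018 = 0.0682
Substituting: P = $4.62 / 0.0682
P = $67.74

$67.74


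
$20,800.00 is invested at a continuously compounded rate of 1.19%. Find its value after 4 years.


Formula: FV = P * e^(r*t)
Exponent: r*t = 0.0119 * 4 = 0.0476
e^(0.0476) = 1.048751
FV = $20,800.00 * 1.048751 = $21,814.02

$21,814.02


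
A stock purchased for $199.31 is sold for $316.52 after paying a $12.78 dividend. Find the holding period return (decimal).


Formula: HPR = (P1 - P0 + D) / P0
Gain: $316.52 - $199.31 + $12.78 = $129.99
HPR = $129.99 / $199.31 = 0.6522

0.6522


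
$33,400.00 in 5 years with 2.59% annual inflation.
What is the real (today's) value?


Formula: Real value = nominal / (1 + inflation)^years
Price level: (1 + 0.0259)^5 = 1.136384
Real value = $33,400.00 / 1.136384 = $29,391.47

$29,391.47


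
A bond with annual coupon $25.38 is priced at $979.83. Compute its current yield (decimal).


Formula: Current yield = annual coupon / price
Substituting: CY = $25.38 / $979.83
CY = 0.025902

0.025902


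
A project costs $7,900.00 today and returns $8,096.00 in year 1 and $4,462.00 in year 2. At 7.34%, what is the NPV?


Formula: NPV = C0 + C1/(1+r) + C2/(1+r)^2
Discount C1: $8,096.00 / (1 + 0.0734) = $7,542.39
Discount C2: $4,462.00 / (1 + 0.0734)^2 = $3,872.63
NPV = -$7,900.00 + $7,542.39 + $3,872.63 = $3,515.02

$3,515.02


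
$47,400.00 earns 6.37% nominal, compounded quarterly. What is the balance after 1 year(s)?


Formula: FV = P * (1 + r/m)^(m*t)
Period rate: r/m = 0.0637 / 4 = 0.015925
Total periods: m*t = 4 * 1 = 4
Growth factor: (1 + 0.015925)^4 = 1.065238
FV = $47,400.00 * 1.065238 = $50,492.27

$50,492.27


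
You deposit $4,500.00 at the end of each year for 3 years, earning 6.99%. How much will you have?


Formula: FV = PMT * ((1+r)^n - 1) / r
Growth factor: (1 + 0.0699)^3 = 1.2247
Numerator: 1.2247 - 1 = 0.2247
FV = $4,500.00 * 0.2247 / 0.0699 = $14,465.64

$14,465.64


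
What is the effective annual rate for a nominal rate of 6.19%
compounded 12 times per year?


Formula: EAR = (1 + r/m)^m - 1
Period rate: r/m = 0.0619 / 12 = 0.005158
Compounding: (1 + 0.005158)^12 = 1.063687
EAR = 1.063687 - 1 = 0.063687

0.063687


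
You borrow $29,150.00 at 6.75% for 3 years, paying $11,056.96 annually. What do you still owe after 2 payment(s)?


Formula: Balance = PV*(1+r)^k - PMT*((1+r)^k - 1)/r
Growth: (1 + 0.0675)^2 = 1.139556
Accumulated factor: ((1+r)^k - 1)/r = 2.0675
Balance = $29,150.00 * 1.139556 - $11,056.96 * 2.0675
Balance = $10,357.80

$10,357.80


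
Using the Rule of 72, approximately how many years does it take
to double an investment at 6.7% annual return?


Formula: Years ≈ 72 / r
Substituting: Years ≈ 72 / 6.7
Years ≈ 10.7

10.7 years


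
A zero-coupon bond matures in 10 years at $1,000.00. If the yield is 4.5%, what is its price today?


Formula: Price = FV / (1 + r)^n
Substituting: Price = $1,000.00 / (1 + 0.045)^10
Discount factor: (1.045)^10 = 1.552969
Price = $1,000.00 / 1.552969 = $643.93

$643.93


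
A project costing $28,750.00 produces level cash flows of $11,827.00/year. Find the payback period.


Formula: Payback = investment / annual cash flow
Substituting: Payback = $28,750.00 / $11,827.00
Payback = 2.4309 years

2.4309 years


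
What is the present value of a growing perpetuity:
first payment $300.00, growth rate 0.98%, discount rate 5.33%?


Formula: PV = C / (r - g)
Spread: r - g = 0.0533 - 0.0098 = 0.0435
Substituting: PV = $300.00 / 0.0435
PV = $6,896.55

$6,896.55


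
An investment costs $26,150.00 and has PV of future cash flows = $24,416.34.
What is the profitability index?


Formula: PI = PV(cash flows) / initial investment
Substituting: PI = $24,416.34 / $26,150.00
PI = 0.9337

0.9337


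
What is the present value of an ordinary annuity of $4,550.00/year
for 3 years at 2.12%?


Formula: PV = PMT * (1 - (1+r)^(-n)) / r
Discount factor: (1 + 0.0212)^(-3) = 0.939004
Bracket: 1 - 0.939004 = 0.060996
PV = $4,550.00 * 0.060996 / 0.0212 = $13,091.06

$13,091.06


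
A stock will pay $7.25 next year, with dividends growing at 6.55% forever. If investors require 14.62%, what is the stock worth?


Formula: P = D1 / (r - g)
Spread: r - g = 0.1462 - 0.0655 = 0.0807
Substituting: P = $7.25 / 0.0807
P = $89.84

$89.84


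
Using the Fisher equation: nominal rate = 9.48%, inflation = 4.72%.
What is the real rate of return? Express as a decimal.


Formula: (1 + r_real) = (1 + r_nom) / (1 + inflation)
Substituting: (1 + r_real) = 1.0948 / 1.0472
(1 + r_real) = 1.045455
r_real = 1.045455 - 1 = 0.045455

0.045455


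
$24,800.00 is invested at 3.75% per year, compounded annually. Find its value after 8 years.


Formula: FV = P * (1 + r)^n
Substituting: FV = $24,800.00 * (1 + 0.0375)^8
Growth factor: (1.0375)^8 = 1.342471
FV = $24,800.00 * 1.342471 = $33,293.28

$33,293.28


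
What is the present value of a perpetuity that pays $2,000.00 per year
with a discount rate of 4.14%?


Formula: PV = C / r
Substituting: PV = $2,000.00 / 0.0414
PV = $48,309.18

$48,309.18


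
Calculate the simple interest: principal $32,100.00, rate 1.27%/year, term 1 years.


Formula: I = P * r * t
Substituting: I = $32,100.00 * 0.0127 * 1
Step: I = $32,100.00 * 0.0127
I = $407.67

$407.67


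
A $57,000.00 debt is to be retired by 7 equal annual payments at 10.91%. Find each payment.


Formula: PMT = PV * r / (1 - (1+r)^(-n))
Denominator: 1 - (1 + 0.1091)^(-7) = 0.515599
Numerator: $57,000.00 * 0.1091 = 6218.7
PMT = 6218.7 / 0.515599 = $12,061.12

$12,061.12


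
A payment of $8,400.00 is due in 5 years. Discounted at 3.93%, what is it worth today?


Formula: PV = FV / (1 + r)^n
Substituting: PV = $8,400.00 / (1 + 0.0393)^5
Discount factor: (1.0393)^5 = 1.212564
PV = $8,400.00 / 1.212564 = $6,927.47

$6,927.47


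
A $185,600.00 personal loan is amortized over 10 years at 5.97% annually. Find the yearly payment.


Formula: PMT = PV * r / (1 - (1+r)^(-n))
Denominator: 1 - (1 + 0.0597)^(-10) = 0.440022
Numerator: $185,600.00 * 0.0597 = 11080.32
PMT = 11080.32 / 0.440022 = $25,181.26

$25,181.26


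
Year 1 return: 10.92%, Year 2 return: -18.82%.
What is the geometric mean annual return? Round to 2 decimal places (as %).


Formula: Geometric mean = ((1+r1)*(1+r2))^(1/2) - 1
Product: (1 + 0.1092) * (1 + -0.1882) = 1.1092 * 0.8118 = 0.900449
Square root: 0.900449^0.5 = 0.94892
Geometric mean = 0.94892 - 1 = -0.05108
As percentage: -5.11%

-5.11%


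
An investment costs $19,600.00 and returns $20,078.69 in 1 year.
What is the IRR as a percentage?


Formula: IRR = C1/C0 - 1
Substituting: IRR = $20,078.69 / $19,600.00 - 1
Ratio: 1.024423 - 1 = 0.024423
IRR = 2.4423%

2.4423%


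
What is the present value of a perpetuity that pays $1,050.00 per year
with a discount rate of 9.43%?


Formula: PV = C / r
Substituting: PV = $1,050.00 / 0.0943
PV = $11,134.68

$11,134.68


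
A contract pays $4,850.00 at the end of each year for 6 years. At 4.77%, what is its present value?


Formula: PV = PMT * (1 - (1+r)^(-n)) / r
Discount factor: (1 + 0.0477)^(-6) = 0.756098
Bracket: 1 - 0.756098 = 0.243902
PV = $4,850.00 * 0.243902 / 0.0477 = $24,799.22

$24,799.22


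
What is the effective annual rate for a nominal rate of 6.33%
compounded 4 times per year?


Formula: EAR = (1 + r/m)^m - 1
Period rate: r/m = 0.0633 / 4 = 0.015825
Compounding: (1 + 0.015825)^4 = 1.064818
EAR = 1.064818 - 1 = 0.064818

0.064818


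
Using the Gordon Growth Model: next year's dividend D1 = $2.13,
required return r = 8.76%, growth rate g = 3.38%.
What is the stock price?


Formula: P = D1 / (r - g)
Spread: r - g = 0.0876 - 0.0338 = 0.0538
Substituting: P = $2.13 / 0.0538
P = $39.59

$39.59


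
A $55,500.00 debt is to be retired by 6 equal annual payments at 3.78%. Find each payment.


Formula: PMT = PV * r / (1 - (1+r)^(-n))
Denominator: 1 - (1 + 0.0378)^(-6) = 0.19958
Numerator: $55,500.00 * 0.0378 = 2097.9
PMT = 2097.9 / 0.19958 = $10,511.58

$10,511.58


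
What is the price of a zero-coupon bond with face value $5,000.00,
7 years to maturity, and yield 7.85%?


Formula: Price = FV / (1 + r)^n
Substituting: Price = $5,000.00 / (1 + 0.0785)^7
Discount factor: (1.0785)^7 = 1.697231
Price = $5,000.00 / 1.697231 = $2,945.97

$2,945.97


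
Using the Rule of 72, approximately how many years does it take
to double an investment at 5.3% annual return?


Formula: Years ≈ 72 / r
Substituting: Years ≈ 72 / 5.3
Years ≈ 13.6

13.6 years


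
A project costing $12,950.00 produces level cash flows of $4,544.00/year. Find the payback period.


Formula: Payback = investment / annual cash flow
Substituting: Payback = $12,950.00 / $4,544.00
Payback = 2.8499 years

2.8499 years


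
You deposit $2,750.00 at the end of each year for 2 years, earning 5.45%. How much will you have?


Formula: FV = PMT * ((1+r)^n - 1) / r
Growth factor: (1 + 0.0545)^2 = 1.11197
Numerator: 1.11197 - 1 = 0.11197
FV = $2,750.00 * 0.11197 / 0.0545 = $5,649.88

$5,649.88


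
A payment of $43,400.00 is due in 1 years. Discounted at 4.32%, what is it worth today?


Formula: PV = FV / (1 + r)^n
Substituting: PV = $43,400.00 / (1 + 0.0432)^1
Discount factor: (1.0432)^1 = 1.0432
PV = $43,400.00 / 1.0432 = $41,602.76

$41,602.76


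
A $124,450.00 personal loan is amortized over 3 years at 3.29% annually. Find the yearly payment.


Formula: PMT = PV * r / (1 - (1+r)^(-n))
Denominator: 1 - (1 + 0.0329)^(-3) = 0.092545
Numerator: $124,450.00 * 0.0329 = 4094.405
PMT = 4094.405 / 0.092545 = $44,242.38

$44,242.38


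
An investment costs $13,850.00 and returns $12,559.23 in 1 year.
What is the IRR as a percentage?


Formula: IRR = C1/C0 - 1
Substituting: IRR = $12,559.23 / $13,850.00 - 1
Ratio: 0.906804 - 1 = -0.093196
IRR = -9.3196%

-9.3196%


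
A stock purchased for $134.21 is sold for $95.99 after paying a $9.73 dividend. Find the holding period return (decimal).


Formula: HPR = (P1 - P0 + D) / P0
Gain: $95.99 - $134.21 + $9.73 = -$28.49
HPR = -$28.49 / $134.21 = -0.2123

-0.2123


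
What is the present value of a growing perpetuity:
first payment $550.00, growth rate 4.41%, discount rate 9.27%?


Formula: PV = C / (r - g)
Spread: r - g = 0.0927 - 0.0441 = 0.0486
Substituting: PV = $550.00 / 0.0486
PV = $11,316.87

$11,316.87


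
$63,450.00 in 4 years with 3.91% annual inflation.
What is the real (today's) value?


Formula: Real value = nominal / (1 + inflation)^years
Price level: (1 + 0.0391)^4 = 1.165814
Real value = $63,450.00 / 1.165814 = $54,425.48

$54,425.48


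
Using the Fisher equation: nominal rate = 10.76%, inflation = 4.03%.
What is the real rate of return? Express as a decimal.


Formula: (1 + r_real) = (1 + r_nom) / (1 + inflation)
Substituting: (1 + r_real) = 1.1076 / 1.0403
(1 + r_real) = 1.064693
r_real = 1.064693 - 1 = 0.064693

0.064693


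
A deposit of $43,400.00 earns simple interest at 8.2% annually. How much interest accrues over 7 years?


Formula: I = P * r * t
Substituting: I = $43,400.00 * 0.082 * 7
Step: I = $43,400.00 * 0.574
I = $24,911.60

$24,911.60


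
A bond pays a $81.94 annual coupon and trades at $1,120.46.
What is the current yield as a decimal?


Formula: Current yield = annual coupon / price
Substituting: CY = $81.94 / $1,120.46
CY = 0.073131

0.073131


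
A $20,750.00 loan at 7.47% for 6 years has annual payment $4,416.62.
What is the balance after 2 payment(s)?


Formula: Balance = PV*(1+r)^k - PMT*((1+r)^k - 1)/r
Growth: (1 + 0.0747)^2 = 1.15498
Accumulated factor: ((1+r)^k - 1)/r = 2.0747
Balance = $20,750.00 * 1.15498 - $4,416.62 * 2.0747
Balance = $14,802.68

$14,802.68


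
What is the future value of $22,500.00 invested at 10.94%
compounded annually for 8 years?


Formula: FV = P * (1 + r)^n
Substituting: FV = $22,500.00 * (1 + 0.1094)^8
Growth factor: (1.1094)^8 = 2.294591
FV = $22,500.00 * 2.294591 = $51,628.30

$51,628.30


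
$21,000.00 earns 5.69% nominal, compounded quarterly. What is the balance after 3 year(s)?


Formula: FV = P * (1 + r/m)^(m*t)
Period rate: r/m = 0.0569 / 4 = 0.014225
Total periods: m*t = 4 * 3 = 12
Growth factor: (1 + 0.014225)^12 = 1.184709
FV = $21,000.00 * 1.184709 = $24,878.89

$24,878.89


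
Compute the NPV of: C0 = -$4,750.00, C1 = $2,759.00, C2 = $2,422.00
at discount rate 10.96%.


Formula: NPV = C0 + C1/(1+r) + C2/(1+r)^2
Discount C1: $2,759.00 / (1 + 0.1096) = $2,486.48
Discount C2: $2,422.00 / (1 + 0.1096)^2 = $1,967.17
NPV = -$4,750.00 + $2,486.48 + $1,967.17 = -$296.35

-$296.35


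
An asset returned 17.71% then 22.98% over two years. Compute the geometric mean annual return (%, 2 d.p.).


Formula: Geometric mean = ((1+r1)*(1+r2))^(1/2) - 1
Product: (1 + 0.1771) * (1 + 0.2298) = 1.1771 * 1.2298 = 1.447598
Square root: 1.447598^0.5 = 1.203161
Geometric mean = 1.203161 - 1 = 0.203161
As percentage: 20.32%

20.32%


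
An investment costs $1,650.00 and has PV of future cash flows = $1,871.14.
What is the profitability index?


Formula: PI = PV(cash flows) / initial investment
Substituting: PI = $1,871.14 / $1,650.00
PI = 1.134

1.134


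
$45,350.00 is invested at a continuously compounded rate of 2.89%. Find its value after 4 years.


Formula: FV = P * e^(r*t)
Exponent: r*t = 0.0289 * 4 = 0.1156
e^(0.1156) = 1.122547
FV = $45,350.00 * 1.122547 = $50,907.50

$50,907.50


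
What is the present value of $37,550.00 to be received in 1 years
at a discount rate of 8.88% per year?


Formula: PV = FV / (1 + r)^n
Substituting: PV = $37,550.00 / (1 + 0.0888)^1
Discount factor: (1.0888)^1 = 1.0888
PV = $37,550.00 / 1.0888 = $34,487.51

$34,487.51


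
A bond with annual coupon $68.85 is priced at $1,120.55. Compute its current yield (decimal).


Formula: Current yield = annual coupon / price
Substituting: CY = $68.85 / $1,120.55
CY = 0.061443

0.061443


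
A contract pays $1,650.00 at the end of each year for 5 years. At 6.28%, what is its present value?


Formula: PV = PMT * (1 - (1+r)^(-n)) / r
Discount factor: (1 + 0.0628)^(-5) = 0.737466
Bracket: 1 - 0.737466 = 0.262534
PV = $1,650.00 * 0.262534 / 0.0628 = $6,897.78

$6,897.78


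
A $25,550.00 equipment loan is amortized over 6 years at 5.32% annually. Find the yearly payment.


Formula: PMT = PV * r / (1 - (1+r)^(-n))
Denominator: 1 - (1 + 0.0532)^(-6) = 0.267285
Numerator: $25,550.00 * 0.0532 = 1359.26
PMT = 1359.26 / 0.267285 = $5,085.43

$5,085.43


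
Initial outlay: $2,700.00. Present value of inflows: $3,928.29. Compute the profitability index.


Formula: PI = PV(cash flows) / initial investment
Substituting: PI = $3,928.29 / $2,700.00
PI = 1.4549

1.4549


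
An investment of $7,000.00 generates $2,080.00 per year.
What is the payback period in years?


Formula: Payback = investment / annual cash flow
Substituting: Payback = $7,000.00 / $2,080.00
Payback = 3.3654 years

3.3654 years


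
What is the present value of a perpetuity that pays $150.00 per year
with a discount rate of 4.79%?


Formula: PV = C / r
Substituting: PV = $150.00 / 0.0479
PV = $3,131.52

$3,131.52


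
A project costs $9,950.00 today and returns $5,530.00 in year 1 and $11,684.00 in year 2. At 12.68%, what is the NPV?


Formula: NPV = C0 + C1/(1+r) + C2/(1+r)^2
Discount C1: $5,530.00 / (1 + 0.1268) = $4,907.70
Discount C2: $11,684.00 / (1 + 0.1268)^2 = $9,202.33
NPV = -$9,950.00 + $4,907.70 + $9,202.33 = $4,160.03

$4,160.03


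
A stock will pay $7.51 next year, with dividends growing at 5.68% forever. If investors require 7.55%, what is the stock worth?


Formula: P = D1 / (r - g)
Spread: r - g = 0.0755 - 0.0568 = 0.0187
Substituting: P = $7.51 / 0.0187
P = $401.60

$401.60


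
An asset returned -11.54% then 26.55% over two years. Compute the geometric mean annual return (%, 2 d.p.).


Formula: Geometric mean = ((1+r1)*(1+r2))^(1/2) - 1
Product: (1 + -0.1154) * (1 + 0.2655) = 0.8846 * 1.2655 = 1.119461
Square root: 1.119461^0.5 = 1.058046
Geometric mean = 1.058046 - 1 = 0.058046
As percentage: 5.80%

5.80%


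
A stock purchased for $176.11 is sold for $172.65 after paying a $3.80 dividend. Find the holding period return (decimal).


Formula: HPR = (P1 - P0 + D) / P0
Gain: $172.65 - $176.11 + $3.80 = $0.34
HPR = $0.34 / $176.11 = 0.0019

0.0019


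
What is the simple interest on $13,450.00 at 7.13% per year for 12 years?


Formula: I = P * r * t
Substituting: I = $13,450.00 * 0.0713 * 12
Step: I = $13,450.00 * 0.8556
I = $11,507.82

$11,507.82


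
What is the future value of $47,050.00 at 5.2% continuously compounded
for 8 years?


Formula: FV = P * e^(r*t)
Exponent: r*t = 0.052 * 8 = 0.416
e^(0.416) = 1.515886
FV = $47,050.00 * 1.515886 = $71,322.43

$71,322.43


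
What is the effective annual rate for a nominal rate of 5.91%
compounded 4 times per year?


Formula: EAR = (1 + r/m)^m - 1
Period rate: r/m = 0.0591 / 4 = 0.014775
Compounding: (1 + 0.014775)^4 = 1.060423
EAR = 1.060423 - 1 = 0.060423

0.060423


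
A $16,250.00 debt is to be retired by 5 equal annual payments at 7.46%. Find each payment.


Formula: PMT = PV * r / (1 - (1+r)^(-n))
Denominator: 1 - (1 + 0.0746)^(-5) = 0.302144
Numerator: $16,250.00 * 0.0746 = 1212.25
PMT = 1212.25 / 0.302144 = $4,012.16

$4,012.16


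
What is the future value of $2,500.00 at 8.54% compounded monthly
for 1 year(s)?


Formula: FV = P * (1 + r/m)^(m*t)
Period rate: r/m = 0.0854 / 12 = 0.007117
Total periods: m*t = 12 * 1 = 12
Growth factor: (1 + 0.007117)^12 = 1.088823
FV = $2,500.00 * 1.088823 = $2,722.06

$2,722.06


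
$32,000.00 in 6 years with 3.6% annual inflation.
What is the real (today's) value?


Formula: Real value = nominal / (1 + inflation)^years
Price level: (1 + 0.036)^6 = 1.236399
Real value = $32,000.00 / 1.236399 = $25,881.62

$25,881.62


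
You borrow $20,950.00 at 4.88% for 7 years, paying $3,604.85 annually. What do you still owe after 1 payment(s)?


Formula: Balance = PV*(1+r)^k - PMT*((1+r)^k - 1)/r
Growth: (1 + 0.0488)^1 = 1.0488
Accumulated factor: ((1+r)^k - 1)/r = 1.0
Balance = $20,950.00 * 1.0488 - $3,604.85 * 1.0
Balance = $18,367.51

$18,367.51


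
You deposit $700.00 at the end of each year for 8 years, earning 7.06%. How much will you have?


Formula: FV = PMT * ((1+r)^n - 1) / r
Growth factor: (1 + 0.0706)^8 = 1.725909
Numerator: 1.725909 - 1 = 0.725909
FV = $700.00 * 0.725909 / 0.0706 = $7,197.40

$7,197.40


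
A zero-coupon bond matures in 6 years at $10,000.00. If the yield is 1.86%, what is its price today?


Formula: Price = FV / (1 + r)^n
Substituting: Price = $10,000.00 / (1 + 0.0186)^6
Discount factor: (1.0186)^6 = 1.11692
Price = $10,000.00 / 1.11692 = $8,953.19

$8,953.19


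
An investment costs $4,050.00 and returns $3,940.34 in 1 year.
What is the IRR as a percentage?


Formula: IRR = C1/C0 - 1
Substituting: IRR = $3,940.34 / $4,050.00 - 1
Ratio: 0.972923 - 1 = -0.027077
IRR = -2.7077%

-2.7077%


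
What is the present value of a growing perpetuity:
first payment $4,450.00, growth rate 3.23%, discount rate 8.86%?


Formula: PV = C / (r - g)
Spread: r - g = 0.0886 - 0.0323 = 0.0563
Substituting: PV = $4,450.00 / 0.0563
PV = $79,040.85

$79,040.85


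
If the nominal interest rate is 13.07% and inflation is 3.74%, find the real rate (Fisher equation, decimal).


Formula: (1 + r_real) = (1 + r_nom) / (1 + inflation)
Substituting: (1 + r_real) = 1.1307 / 1.0374
(1 + r_real) = 1.089936
r_real = 1.089936 - 1 = 0.089936

0.089936


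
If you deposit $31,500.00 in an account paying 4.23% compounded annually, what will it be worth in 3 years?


Formula: FV = P * (1 + r)^n
Substituting: FV = $31,500.00 * (1 + 0.0423)^3
Growth factor: (1.0423)^3 = 1.132344
FV = $31,500.00 * 1.132344 = $35,668.82

$35,668.82


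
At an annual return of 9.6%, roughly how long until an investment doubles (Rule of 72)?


Formula: Years ≈ 72 / r
Substituting: Years ≈ 72 / 9.6
Years ≈ 7.5

7.5 years


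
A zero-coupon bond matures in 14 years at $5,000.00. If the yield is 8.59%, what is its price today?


Formula: Price = FV / (1 + r)^n
Substituting: Price = $5,000.00 / (1 + 0.0859)^14
Discount factor: (1.0859)^14 = 3.169988
Price = $5,000.00 / 3.169988 = $1,577.29

$1,577.29


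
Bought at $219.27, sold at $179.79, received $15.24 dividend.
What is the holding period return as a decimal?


Formula: HPR = (P1 - P0 + D) / P0
Gain: $179.79 - $219.27 + $15.24 = -$24.24
HPR = -$24.24 / $219.27 = -0.1105

-0.1105


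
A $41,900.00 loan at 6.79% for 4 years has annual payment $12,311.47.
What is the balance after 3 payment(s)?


Formula: Balance = PV*(1+r)^k - PMT*((1+r)^k - 1)/r
Growth: (1 + 0.0679)^3 = 1.217844
Accumulated factor: ((1+r)^k - 1)/r = 3.20831
Balance = $41,900.00 * 1.217844 - $12,311.47 * 3.20831
Balance = $11,528.66

$11,528.66


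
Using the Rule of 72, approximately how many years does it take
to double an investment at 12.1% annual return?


Formula: Years ≈ 72 / r
Substituting: Years ≈ 72 / 12.1
Years ≈ 6.0

6.0 years


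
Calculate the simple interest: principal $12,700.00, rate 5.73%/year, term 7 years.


Formula: I = P * r * t
Substituting: I = $12,700.00 * 0.0573 * 7
Step: I = $12,700.00 * 0.4011
I = $5,093.97

$5,093.97


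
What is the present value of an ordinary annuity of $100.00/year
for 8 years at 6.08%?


Formula: PV = PMT * (1 - (1+r)^(-n)) / r
Discount factor: (1 + 0.0608)^(-8) = 0.623637
Bracket: 1 - 0.623637 = 0.376363
PV = $100.00 * 0.376363 / 0.0608 = $619.02

$619.02


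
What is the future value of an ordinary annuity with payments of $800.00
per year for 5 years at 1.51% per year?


Formula: FV = PMT * ((1+r)^n - 1) / r
Growth factor: (1 + 0.0151)^5 = 1.077815
Numerator: 1.077815 - 1 = 0.077815
FV = $800.00 * 0.077815 / 0.0151 = $4,122.64

$4,122.64


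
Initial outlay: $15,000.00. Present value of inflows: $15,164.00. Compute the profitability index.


Formula: PI = PV(cash flows) / initial investment
Substituting: PI = $15,164.00 / $15,000.00
PI = 1.0109

1.0109


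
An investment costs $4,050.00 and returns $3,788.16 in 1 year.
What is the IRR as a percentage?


Formula: IRR = C1/C0 - 1
Substituting: IRR = $3,788.16 / $4,050.00 - 1
Ratio: 0.935348 - 1 = -0.064652
IRR = -6.4652%

-6.4652%


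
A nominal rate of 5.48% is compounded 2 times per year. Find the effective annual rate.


Formula: EAR = (1 + r/m)^m - 1
Period rate: r/m = 0.0548 / 2 = 0.0274
Compounding: (1 + 0.0274)^2 = 1.055551
EAR = 1.055551 - 1 = 0.055551

0.055551


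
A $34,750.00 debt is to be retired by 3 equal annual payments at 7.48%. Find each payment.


Formula: PMT = PV * r / (1 - (1+r)^(-n))
Denominator: 1 - (1 + 0.0748)^(-3) = 0.19459
Numerator: $34,750.00 * 0.0748 = 2599.3
PMT = 2599.3 / 0.19459 = $13,357.83

$13,357.83


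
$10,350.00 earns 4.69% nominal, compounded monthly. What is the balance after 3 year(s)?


Formula: FV = P * (1 + r/m)^(m*t)
Period rate: r/m = 0.0469 / 12 = 0.003908
Total periods: m*t = 12 * 3 = 36
Growth factor: (1 + 0.003908)^36 = 1.150764
FV = $10,350.00 * 1.150764 = $11,910.40

$11,910.40


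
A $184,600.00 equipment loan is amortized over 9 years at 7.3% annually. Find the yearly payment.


Formula: PMT = PV * r / (1 - (1+r)^(-n))
Denominator: 1 - (1 + 0.073)^(-9) = 0.469601
Numerator: $184,600.00 * 0.073 = 13475.8
PMT = 13475.8 / 0.469601 = $28,696.26

$28,696.26


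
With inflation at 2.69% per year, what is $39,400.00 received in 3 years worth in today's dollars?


Formula: Real value = nominal / (1 + inflation)^years
Price level: (1 + 0.0269)^3 = 1.08289
Real value = $39,400.00 / 1.08289 = $36,384.11

$36,384.11


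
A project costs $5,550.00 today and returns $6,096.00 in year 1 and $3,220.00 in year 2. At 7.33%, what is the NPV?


Formula: NPV = C0 + C1/(1+r) + C2/(1+r)^2
Discount C1: $6,096.00 / (1 + 0.0733) = $5,679.68
Discount C2: $3,220.00 / (1 + 0.0733)^2 = $2,795.20
NPV = -$5,550.00 + $5,679.68 + $2,795.20 = $2,924.88

$2,924.88


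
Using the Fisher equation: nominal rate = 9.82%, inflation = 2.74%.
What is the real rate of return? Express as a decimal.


Formula: (1 + r_real) = (1 + r_nom) / (1 + inflation)
Substituting: (1 + r_real) = 1.0982 / 1.0274
(1 + r_real) = 1.068912
r_real = 1.068912 - 1 = 0.068912

0.068912


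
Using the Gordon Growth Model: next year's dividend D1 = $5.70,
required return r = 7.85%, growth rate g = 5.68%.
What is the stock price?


Formula: P = D1 / (r - g)
Spread: r - g = 0.0785 - 0.0568 = 0.0217
Substituting: P = $5.70 / 0.0217
P = $262.67

$262.67


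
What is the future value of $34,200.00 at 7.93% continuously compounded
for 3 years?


Formula: FV = P * e^(r*t)
Exponent: r*t = 0.0793 * 3 = 0.2379
e^(0.2379) = 1.268582
FV = $34,200.00 * 1.268582 = $43,385.52

$43,385.52


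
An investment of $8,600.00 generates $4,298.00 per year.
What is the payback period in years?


Formula: Payback = investment / annual cash flow
Substituting: Payback = $8,600.00 / $4,298.00
Payback = 2.0009 years

2.0009 years


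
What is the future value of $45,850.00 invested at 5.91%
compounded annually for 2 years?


Formula: FV = P * (1 + r)^n
Substituting: FV = $45,850.00 * (1 + 0.0591)^2
Growth factor: (1.0591)^2 = 1.121693
FV = $45,850.00 * 1.121693 = $51,429.62

$51,429.62


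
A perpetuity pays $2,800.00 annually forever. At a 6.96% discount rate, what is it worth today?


Formula: PV = C / r
Substituting: PV = $2,800.00 / 0.0696
PV = $40,229.89

$40,229.89


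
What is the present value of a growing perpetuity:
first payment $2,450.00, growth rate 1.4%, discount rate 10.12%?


Formula: PV = C / (r - g)
Spread: r - g = 0.1012 - 0.014 = 0.0872
Substituting: PV = $2,450.00 / 0.0872
PV = $28,096.33

$28,096.33


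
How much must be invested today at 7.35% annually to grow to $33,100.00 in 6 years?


Formula: PV = FV / (1 + r)^n
Substituting: PV = $33,100.00 / (1 + 0.0735)^6
Discount factor: (1.0735)^6 = 1.530426
PV = $33,100.00 / 1.530426 = $21,627.97

$21,627.97


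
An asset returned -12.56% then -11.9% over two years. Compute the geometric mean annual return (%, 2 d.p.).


Formula: Geometric mean = ((1+r1)*(1+r2))^(1/2) - 1
Product: (1 + -0.1256) * (1 + -0.119) = 0.8744 * 0.881 = 0.770346
Square root: 0.770346^0.5 = 0.877694
Geometric mean = 0.877694 - 1 = -0.122306
As percentage: -12.23%

-12.23%


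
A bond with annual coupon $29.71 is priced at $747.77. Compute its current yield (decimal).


Formula: Current yield = annual coupon / price
Substituting: CY = $29.71 / $747.77
CY = 0.039731

0.039731


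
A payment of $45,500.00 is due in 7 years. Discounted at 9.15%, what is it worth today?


Formula: PV = FV / (1 + r)^n
Substituting: PV = $45,500.00 / (1 + 0.0915)^7
Discount factor: (1.0915)^7 = 1.845722
PV = $45,500.00 / 1.845722 = $24,651.61

$24,651.61


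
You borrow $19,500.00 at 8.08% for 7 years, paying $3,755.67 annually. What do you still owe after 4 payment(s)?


Formula: Balance = PV*(1+r)^k - PMT*((1+r)^k - 1)/r
Growth: (1 + 0.0808)^4 = 1.364525
Accumulated factor: ((1+r)^k - 1)/r = 4.511442
Balance = $19,500.00 * 1.364525 - $3,755.67 * 4.511442
Balance = $9,664.74

$9,664.74


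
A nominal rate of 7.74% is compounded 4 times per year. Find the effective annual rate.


Formula: EAR = (1 + r/m)^m - 1
Period rate: r/m = 0.0774 / 4 = 0.01935
Compounding: (1 + 0.01935)^4 = 1.079676
EAR = 1.079676 - 1 = 0.079676

0.079676


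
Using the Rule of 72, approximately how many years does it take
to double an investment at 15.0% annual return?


Formula: Years ≈ 72 / r
Substituting: Years ≈ 72 / 15.0
Years ≈ 4.8

4.8 years
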